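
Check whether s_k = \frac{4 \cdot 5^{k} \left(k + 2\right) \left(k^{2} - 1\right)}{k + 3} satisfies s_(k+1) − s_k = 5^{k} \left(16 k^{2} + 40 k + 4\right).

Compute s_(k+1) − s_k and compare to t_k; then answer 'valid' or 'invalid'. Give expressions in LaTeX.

Invalid: residual \frac{5^{k} \left(- 16 k^{3} - 84 k^{2} - 124 k - 16\right)}{k^{2} + 7 k + 12} ≠ 0.

s_(k+1) = 20*5**k*(k + 3)*((k + 1)**2 - 1)/(k + 4)
s_(k+1) − s_k = 5**k*(16*k**4 + 136*k**3 + 392*k**2 + 384*k + 32)/(k**2 + 7*k + 12)
(s_(k+1) − s_k) − t_k = 5**k*(-16*k**3 - 84*k**2 - 124*k - 16)/(k**2 + 7*k + 12)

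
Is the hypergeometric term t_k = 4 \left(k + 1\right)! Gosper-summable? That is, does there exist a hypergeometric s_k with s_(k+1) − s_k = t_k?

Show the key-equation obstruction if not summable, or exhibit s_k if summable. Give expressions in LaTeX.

No; the degree bound rules out any f.

t_(k+1)/t_k = k + 2.
A = k + 2, B = 1, C = 1.
Need (k + 2)·f(k+1) − (1)·f(k) = 1.
Degrees (1,0,0) ⇒ d ≤ -1.
Negative degree bound (-1): no f exists, t_k not Gosper-summable.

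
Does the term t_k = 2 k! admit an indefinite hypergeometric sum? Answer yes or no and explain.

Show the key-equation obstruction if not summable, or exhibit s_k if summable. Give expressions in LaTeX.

No — t_k has no hypergeometric antidifference.

The ratio is k + 1.
Factor: A=k + 1; B=1; C=1.
Set up (k + 1)·f(k+1) − (1)·f(k) − (1) = 0.
d = -1 from the (1,0,0) case.
d = -1 < 0 ⇒ no nonzero polynomial f; not summable.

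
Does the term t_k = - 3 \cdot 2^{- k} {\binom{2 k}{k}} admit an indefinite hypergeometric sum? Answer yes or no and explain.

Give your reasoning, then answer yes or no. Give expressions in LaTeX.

No — negative degree bound, so no certificate f.

t_(k+1)/t_k = (2*k + 1)/(k + 1).
Normal form (A,B,C) = (2*k + 1, k + 1, 1).
Need (2*k + 1)·f(k+1) − (k)·f(k) = 1.
deg f ≤ -1 (via 1,1,0).
deg f ≤ -1 is impossible — no certificate.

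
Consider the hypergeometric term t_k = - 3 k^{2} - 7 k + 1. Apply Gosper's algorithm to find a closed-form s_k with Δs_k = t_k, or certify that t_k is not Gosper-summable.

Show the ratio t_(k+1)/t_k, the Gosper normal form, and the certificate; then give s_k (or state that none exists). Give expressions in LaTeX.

Ratio r(k) = (3*k**2 + 13*k + 9)/(3*k**2 + 7*k - 1).
Normal form (A,B,C) = (1, 1, k**2 + 7*k/3 - 1/3).
Set up (1)·f(k+1) − (1)·f(k) − (k**2 + 7*k/3 - 1/3) = 0.
d = 3 from the (0,0,2) case.
Solving with deg f ≤ 3: f(k) = k*(k**2 + 2*k - 4)/3.
R(k) = B(k−1)·f(k)/C(k) = k*(k**2 + 2*k - 4)/(3*k**2 + 7*k - 1); s_k = R·t_k = k*(-k**2 - 2*k + 4).
Δs = -3*k**2 - 7*k + 1, as required.

s_k = k \left(- k^{2} - 2 k + 4\right)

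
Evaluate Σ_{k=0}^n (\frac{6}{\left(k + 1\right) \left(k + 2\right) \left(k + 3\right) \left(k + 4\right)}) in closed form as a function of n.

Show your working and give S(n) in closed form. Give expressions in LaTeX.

S(n) = \frac{n^{3} + 9 n^{2} + 26 n + 18}{3 \left(n^{3} + 9 n^{2} + 26 n + 24\right)}

Ratio r(k) = (k + 1)/(k + 5).
Take A(k)=k + 1, B(k)=k + 5, C(k)=1.
Set up (k + 1)·f(k+1) − (k + 4)·f(k) − (1) = 0.
deg f ≤ 3 (via 1,1,0).
Solve for f: f(k) = k*(k**2 + 6*k + 11)/18 (degree 3 ≤ 3).
Certificate R = B(k−1)f/C = k*(k + 4)*(k**2 + 6*k + 11)/18 gives s_k = k*(k**2 + 6*k + 11)/(3*(k + 1)*(k + 2)*(k + 3)).
Δs = 6/(k**4 + 10*k**3 + 35*k**2 + 50*k + 24), as required.
Σ_(k=0)^n t_k = s_(n+1) − s_(0) = ((n**3 + 9*n**2 + 26*n + 18)/(3*(n**3 + 9*n**2 + 26*n + 24))) − (0), i.e. (n**3 + 9*n**2 + 26*n + 18)/(3*(n**3 + 9*n**2 + 26*n + 24)).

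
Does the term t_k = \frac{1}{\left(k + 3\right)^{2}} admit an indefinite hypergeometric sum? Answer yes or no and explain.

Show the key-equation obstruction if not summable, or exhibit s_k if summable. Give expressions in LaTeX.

r(k) = (k + 3)**2/(k + 4)**2 after simplifying.
Take A(k)=k**2 + 6*k + 9, B(k)=k**2 + 8*k + 16, C(k)=1.
Solve (k**2 + 6*k + 9)·f(k+1) − (k**2 + 6*k + 9)·f(k) = 1.
Bound: deg f ≤ 0.
Generic f = c0 gives residual -1; -1 = 0 cannot hold, so t_k is not Gosper-summable.

No — t_k has no hypergeometric antidifference.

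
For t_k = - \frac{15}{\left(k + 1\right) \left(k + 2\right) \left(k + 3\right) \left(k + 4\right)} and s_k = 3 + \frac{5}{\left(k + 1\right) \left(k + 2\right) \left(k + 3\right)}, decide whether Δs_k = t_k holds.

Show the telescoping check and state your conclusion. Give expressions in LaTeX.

s_(k+1) = 3 + 5/((k + 2)*(k + 3)*(k + 4))
s_(k+1) − s_k = -15/((k + 1)*(k + 2)*(k + 3)*(k + 4))
(s_(k+1) − s_k) − t_k = 0

Valid — Δs_k = t_k.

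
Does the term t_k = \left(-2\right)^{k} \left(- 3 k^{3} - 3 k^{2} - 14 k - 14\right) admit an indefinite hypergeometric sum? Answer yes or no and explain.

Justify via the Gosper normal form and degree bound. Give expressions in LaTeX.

Compute t_(k+1)/t_k: get 2*(-3*k**3 - 12*k**2 - 29*k - 34)/(3*k**3 + 3*k**2 + 14*k + 14).
Gosper form: A/B · C(k+1)/C(k) with A=-2, B=1, C=k**3 + k**2 + 14*k/3 + 14/3.
Key eq: (-2)·f(k+1) = (1)·f(k) + (k**3 + k**2 + 14*k/3 + 14/3).
Bound: deg f ≤ 3.
Solving with deg f ≤ 3: f(k) = -(k**3 - k**2 + 4*k + 2)/3.
Certificate R = B(k−1)f/C = -(k**3 - k**2 + 4*k + 2)/((k + 1)*(3*k**2 + 14)) gives s_k = (-2)**k*(k**3 - k**2 + 4*k + 2).
Verify: (-2)**k*(-3*k**3 - 3*k**2 - 14*k - 14) matches t_k.

Yes. s_k = \left(-2\right)^{k} \left(k^{3} - k^{2} + 4 k + 2\right).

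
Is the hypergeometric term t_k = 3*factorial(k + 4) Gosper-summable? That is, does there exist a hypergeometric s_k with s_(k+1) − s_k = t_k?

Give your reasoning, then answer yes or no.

No; the degree bound rules out any f.

Ratio r(k) = k + 5.
Factor: A=k + 5; B=1; C=1.
f must satisfy (k + 5)·f(k+1) − (1)·f(k) = 1.
Degrees (1,0,0) ⇒ d ≤ -1.
deg f ≤ -1 is impossible — no certificate.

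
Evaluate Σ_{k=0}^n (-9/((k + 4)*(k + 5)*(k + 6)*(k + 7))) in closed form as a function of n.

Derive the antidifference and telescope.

The ratio is (k + 4)/(k + 8).
Normal form (A,B,C) = (k + 4, k + 8, 1).
Key eq: (k + 4)·f(k+1) = (k + 7)·f(k) + (1).
Degrees (1,1,0) ⇒ d ≤ 3.
A polynomial solution: f(k) = k*(k**2 + 15*k + 74)/360.
Certificate R = B(k−1)f/C = k*(k + 7)*(k**2 + 15*k + 74)/360 gives s_k = k*(-k**2 - 15*k - 74)/(40*(k + 4)*(k + 5)*(k + 6)).
Verify: -9/(k**4 + 22*k**3 + 179*k**2 + 638*k + 840) matches t_k.
s_(n+1) = (-n**3 - 18*n**2 - 107*n - 90)/(40*(n**3 + 18*n**2 + 107*n + 210)) and s_(0) = 0, so S(n) = (-n**3 - 18*n**2 - 107*n - 90)/(40*(n**3 + 18*n**2 + 107*n + 210)).

S(n) = (-n**3 - 18*n**2 - 107*n - 90)/(40*(n**3 + 18*n**2 + 107*n + 210))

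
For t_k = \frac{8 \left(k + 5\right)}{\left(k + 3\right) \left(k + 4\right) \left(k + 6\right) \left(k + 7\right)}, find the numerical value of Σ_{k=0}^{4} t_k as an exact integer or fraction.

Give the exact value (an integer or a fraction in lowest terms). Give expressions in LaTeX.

r(k) = (k + 3)*(k + 6)**2/((k + 5)**2*(k + 8)) after simplifying.
Gosper form: A/B · C(k+1)/C(k) with A=k + 3, B=k + 8, C=k**2 + 10*k + 25.
f must satisfy (k + 3)·f(k+1) − (k + 7)·f(k) = k**2 + 10*k + 25.
From deg A=1, deg B=1, deg C=2: d=4.
A polynomial solution: f(k) = k*(k + 4)*(k + 5)*(k + 9)/36.
So s_k = (B(k−1)f/C)·t_k = (k*(k + 4)*(k + 7)*(k + 9)/(36*(k + 5)))·t_k = 2*k*(k + 9)/(9*(k**2 + 9*k + 18)).
Check: Δs_k = 8*(k + 5)/(k**4 + 20*k**3 + 145*k**2 + 450*k + 504). ✓
Evaluate s at k=5 and k=0: 35/198 and 0; difference 35/198.

Σ = 35/198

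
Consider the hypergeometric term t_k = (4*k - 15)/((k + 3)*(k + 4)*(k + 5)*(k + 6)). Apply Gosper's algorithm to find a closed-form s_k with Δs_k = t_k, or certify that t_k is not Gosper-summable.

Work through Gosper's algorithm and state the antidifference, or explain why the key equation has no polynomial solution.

s_k = k*(-k**2 - 12*k - 87)/(20*(k + 3)*(k + 4)*(k + 5))

Compute t_(k+1)/t_k: get (k + 3)*(4*k - 11)/((k + 7)*(4*k - 15)).
Take A(k)=k + 3, B(k)=k + 7, C(k)=k - 15/4.
Set up (k + 3)·f(k+1) − (k + 6)·f(k) − (k - 15/4) = 0.
From deg A=1, deg B=1, deg C=1: d=3.
Coefficient equations give f(k) = -k*(k**2 + 12*k + 87)/80.
Certificate R = B(k−1)f/C = -k*(k + 6)*(k**2 + 12*k + 87)/(20*(4*k - 15)) gives s_k = k*(-k**2 - 12*k - 87)/(20*(k + 3)*(k + 4)*(k + 5)).
Δs = (4*k - 15)/(k**4 + 18*k**3 + 119*k**2 + 342*k + 360), as required.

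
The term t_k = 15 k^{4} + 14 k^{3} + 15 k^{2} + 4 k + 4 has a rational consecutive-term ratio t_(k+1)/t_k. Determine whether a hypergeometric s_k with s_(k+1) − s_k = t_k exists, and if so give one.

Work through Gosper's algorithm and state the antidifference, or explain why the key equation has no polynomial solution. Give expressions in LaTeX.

s_k = k \left(3 k^{4} - 4 k^{3} + 3 k^{2} - 2 k + 4\right)

r(k) = (15*k**4 + 74*k**3 + 147*k**2 + 136*k + 52)/(15*k**4 + 14*k**3 + 15*k**2 + 4*k + 4) after simplifying.
Take A(k)=1, B(k)=1, C(k)=k**4 + 14*k**3/15 + k**2 + 4*k/15 + 4/15.
Set up (1)·f(k+1) − (1)·f(k) − (k**4 + 14*k**3/15 + k**2 + 4*k/15 + 4/15) = 0.
d = 5 from the (0,0,4) case.
Solving with deg f ≤ 5: f(k) = k*(3*k**4 - 4*k**3 + 3*k**2 - 2*k + 4)/15.
Certificate R = B(k−1)f/C = k*(3*k**4 - 4*k**3 + 3*k**2 - 2*k + 4)/(15*k**4 + 14*k**3 + 15*k**2 + 4*k + 4) gives s_k = k*(3*k**4 - 4*k**3 + 3*k**2 - 2*k + 4).
s_(k+1) − s_k = 15*k**4 + 14*k**3 + 15*k**2 + 4*k + 4 = t_k.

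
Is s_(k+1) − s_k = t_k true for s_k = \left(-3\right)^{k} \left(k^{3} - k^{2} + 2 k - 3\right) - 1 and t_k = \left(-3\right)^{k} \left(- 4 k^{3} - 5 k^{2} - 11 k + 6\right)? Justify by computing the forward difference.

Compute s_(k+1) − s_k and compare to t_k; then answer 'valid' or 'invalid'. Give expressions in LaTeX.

s_(k+1) = (-3)**(k + 1)*(2*k + (k + 1)**3 - (k + 1)**2 - 1) - 1
s_(k+1) − s_k = (-3)**k*(-4*k**3 - 5*k**2 - 11*k + 6)
(s_(k+1) − s_k) − t_k = 0

valid (s_(k+1) − s_k reduces to t_k)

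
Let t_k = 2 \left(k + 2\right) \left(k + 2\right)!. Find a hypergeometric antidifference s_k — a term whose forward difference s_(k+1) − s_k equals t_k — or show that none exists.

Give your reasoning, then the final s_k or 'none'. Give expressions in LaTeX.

s_k = 2 \left(k + 2\right)!

Ratio r(k) = (k + 3)**2/(k + 2).
So A=k + 3 and B=1, with C=k + 2.
Need (k + 3)·f(k+1) − (1)·f(k) = k + 2.
From deg A=1, deg B=0, deg C=1: d=0.
Solving with deg f ≤ 0: f(k) = 1.
Certificate R = B(k−1)f/C = 1/(k + 2) gives s_k = 2*factorial(k + 2).
Verify: 2*(k + 2)*factorial(k + 2) matches t_k.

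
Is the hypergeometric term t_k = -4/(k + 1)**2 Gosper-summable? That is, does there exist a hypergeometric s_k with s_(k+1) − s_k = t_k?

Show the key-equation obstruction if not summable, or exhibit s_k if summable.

Ratio r(k) = (k + 1)**2/(k + 2)**2.
Take A(k)=k**2 + 2*k + 1, B(k)=k**2 + 4*k + 4, C(k)=1.
f must satisfy (k**2 + 2*k + 1)·f(k+1) − (k**2 + 2*k + 1)·f(k) = 1.
From deg A=2, deg B=2, deg C=0: d=0.
f = c0 ⇒ A·f(k+1) − B(k−1)·f(k) − C = -1. The system {-1 = 0} is inconsistent; no antidifference.

No; the coefficient equations for f are inconsistent.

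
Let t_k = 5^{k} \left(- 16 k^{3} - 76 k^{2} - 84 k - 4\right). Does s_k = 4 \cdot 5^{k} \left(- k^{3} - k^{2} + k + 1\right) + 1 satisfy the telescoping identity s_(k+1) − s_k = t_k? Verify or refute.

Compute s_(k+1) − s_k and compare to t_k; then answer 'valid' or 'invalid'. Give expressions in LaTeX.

s_(k+1) = 20*5**k*(k - (k + 1)**3 - (k + 1)**2 + 2) + 1
s_(k+1) − s_k = 5**k*(-16*k**3 - 76*k**2 - 84*k - 4)
(s_(k+1) − s_k) − t_k = 0

Valid: the claim telescopes to t_k.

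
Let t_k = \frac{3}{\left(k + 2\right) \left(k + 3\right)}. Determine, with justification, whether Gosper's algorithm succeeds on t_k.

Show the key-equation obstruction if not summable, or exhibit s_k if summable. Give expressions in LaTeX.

t_(k+1)/t_k = (k + 2)/(k + 4).
So A=k + 2 and B=k + 4, with C=1.
Solve (k + 2)·f(k+1) − (k + 3)·f(k) = 1.
Bound: deg f ≤ 1.
Coefficient equations give f(k) = k/2.
Then R = B(k−1)f/C = k*(k + 3)/2, so s_k = R(k)·t_k = 3*k/(2*(k + 2)).
s_(k+1) − s_k = 3/(k**2 + 5*k + 6) = t_k.

Yes. s_k = \frac{3 k}{2 \left(k + 2\right)}.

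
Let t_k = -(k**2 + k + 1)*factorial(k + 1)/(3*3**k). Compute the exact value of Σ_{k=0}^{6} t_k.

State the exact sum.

t_(k+1)/t_k = (k + 2)*(k + (k + 1)**2 + 2)/(3*(k**2 + k + 1)).
Take A(k)=k/3 + 2/3, B(k)=1, C(k)=k**2 + k + 1.
f must satisfy (k/3 + 2/3)·f(k+1) − (1)·f(k) = k**2 + k + 1.
d = 1 from the (1,0,2) case.
Solving with deg f ≤ 1: f(k) = 3*(k + 1).
So s_k = (B(k−1)f/C)·t_k = (3*(k + 1)/(k**2 + k + 1))·t_k = -(k + 1)*factorial(k + 1)/3**k.
s_(k+1) − s_k = -(k**2 + k + 1)*factorial(k + 1)/(3*3**k) = t_k.
Sum = s_(7) − s_(0); s_(7) = -35840/243, s_(0) = -1 ⇒ -35597/243.

Σ = -35597/243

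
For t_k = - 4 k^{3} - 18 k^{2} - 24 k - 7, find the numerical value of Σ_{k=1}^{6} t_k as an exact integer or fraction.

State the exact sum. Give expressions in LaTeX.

Σ = -3948

Compute t_(k+1)/t_k: get (4*k**3 + 30*k**2 + 72*k + 53)/(4*k**3 + 18*k**2 + 24*k + 7).
Factor: A=1; B=1; C=k**3 + 9*k**2/2 + 6*k + 7/4.
Need (1)·f(k+1) − (1)·f(k) = k**3 + 9*k**2/2 + 6*k + 7/4.
Bound: deg f ≤ 4.
Solve for f: f(k) = k*(k**3 + 4*k**2 + 4*k - 2)/4 (degree 4 ≤ 4).
So s_k = (B(k−1)f/C)·t_k = (k*(k**3 + 4*k**2 + 4*k - 2)/(4*k**3 + 18*k**2 + 24*k + 7))·t_k = k*(-k**3 - 4*k**2 - 4*k + 2).
Δs = -4*k**3 - 18*k**2 - 24*k - 7, as required.
Sum = s_(7) − s_(1); s_(7) = -3955, s_(1) = -7 ⇒ -3948.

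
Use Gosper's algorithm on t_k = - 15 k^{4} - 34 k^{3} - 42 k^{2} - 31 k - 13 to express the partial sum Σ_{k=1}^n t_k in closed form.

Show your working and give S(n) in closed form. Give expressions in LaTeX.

t_(k+1)/t_k = (15*k**4 + 94*k**3 + 234*k**2 + 277*k + 135)/(15*k**4 + 34*k**3 + 42*k**2 + 31*k + 13).
A = 1, B = 1, C = k**4 + 34*k**3/15 + 14*k**2/5 + 31*k/15 + 13/15.
f must satisfy (1)·f(k+1) − (1)·f(k) = k**4 + 34*k**3/15 + 14*k**2/5 + 31*k/15 + 13/15.
From deg A=0, deg B=0, deg C=4: d=5.
A polynomial solution: f(k) = k*(3*k**4 + k**3 + 2*k**2 + 3*k + 4)/15.
Then R = B(k−1)f/C = k*(3*k**4 + k**3 + 2*k**2 + 3*k + 4)/(15*k**4 + 34*k**3 + 42*k**2 + 31*k + 13), so s_k = R(k)·t_k = k*(-3*k**4 - k**3 - 2*k**2 - 3*k - 4).
s_(k+1) − s_k = -15*k**4 - 34*k**3 - 42*k**2 - 31*k - 13 = t_k.
Σ_(k=1)^n t_k = s_(n+1) − s_(1) = (-3*n**5 - 16*n**4 - 36*n**3 - 45*n**2 - 35*n - 13) − (-13), i.e. n*(-3*n**4 - 16*n**3 - 36*n**2 - 45*n - 35).

S(n) = n \left(- 3 n^{4} - 16 n^{3} - 36 n^{2} - 45 n - 35\right)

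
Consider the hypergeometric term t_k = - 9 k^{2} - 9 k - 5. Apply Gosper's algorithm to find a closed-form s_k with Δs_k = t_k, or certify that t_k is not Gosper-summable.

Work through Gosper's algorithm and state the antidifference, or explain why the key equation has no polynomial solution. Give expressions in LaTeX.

Step 1: r(k) = (9*k**2 + 27*k + 23)/(9*k**2 + 9*k + 5).
Gosper form: A/B · C(k+1)/C(k) with A=1, B=1, C=k**2 + k + 5/9.
Solve (1)·f(k+1) − (1)·f(k) = k**2 + k + 5/9.
d = 3 from the (0,0,2) case.
Solving with deg f ≤ 3: f(k) = k*(3*k**2 + 2)/9.
R(k) = B(k−1)·f(k)/C(k) = k*(3*k**2 + 2)/(9*k**2 + 9*k + 5); s_k = R·t_k = k*(-3*k**2 - 2).
Check: Δs_k = -9*k**2 - 9*k - 5. ✓

s_k = k \left(- 3 k^{2} - 2\right)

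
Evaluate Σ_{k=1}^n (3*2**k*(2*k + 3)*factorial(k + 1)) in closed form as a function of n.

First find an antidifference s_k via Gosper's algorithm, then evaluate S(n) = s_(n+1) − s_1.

S(n) = 6*2**n*factorial(n + 2) - 12

Ratio r(k) = 2*(k + 2)*(2*k + 5)/(2*k + 3).
So A=2*k + 4 and B=1, with C=k + 3/2.
Key eq: (2*k + 4)·f(k+1) = (1)·f(k) + (k + 3/2).
d = 0 from the (1,0,1) case.
A polynomial solution: f(k) = 1/2.
So s_k = (B(k−1)f/C)·t_k = (1/(2*k + 3))·t_k = 3*2**k*factorial(k + 1).
s_(k+1) − s_k = 3*2**k*(2*k + 3)*factorial(k + 1) = t_k.
Evaluate: s_(n+1) = 6*2**n*factorial(n + 2); subtract s_(1) = 12 ⇒ S(n) = 6*2**n*factorial(n + 2) - 12.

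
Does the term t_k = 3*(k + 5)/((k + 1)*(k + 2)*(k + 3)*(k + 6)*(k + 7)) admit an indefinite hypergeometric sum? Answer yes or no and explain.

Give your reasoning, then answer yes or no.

r(k) = (k + 1)*(k + 6)**2/((k + 4)*(k + 5)*(k + 8)) after simplifying.
Gosper form: A/B · C(k+1)/C(k) with A=k + 1, B=k + 8, C=k**3 + 14*k**2 + 65*k + 100.
Key eq: (k + 1)·f(k+1) = (k + 7)·f(k) + (k**3 + 14*k**2 + 65*k + 100).
d = 6 from the (1,1,3) case.
Solve for f: f(k) = k*(k + 3)*(k + 4)**2*(k + 5)**2/36 (degree 6 ≤ 6).
Certificate R = B(k−1)f/C = k*(k + 3)*(k + 4)*(k + 7)/36 gives s_k = k*(k**2 + 9*k + 20)/(12*(k**3 + 9*k**2 + 20*k + 12)).
s_(k+1) − s_k = 3*(k + 5)/(k**5 + 19*k**4 + 131*k**3 + 401*k**2 + 540*k + 252) = t_k.

Yes. s_k = k*(k**2 + 9*k + 20)/(12*(k**3 + 9*k**2 + 20*k + 12)).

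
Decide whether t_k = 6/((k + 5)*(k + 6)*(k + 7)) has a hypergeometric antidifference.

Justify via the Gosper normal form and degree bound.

Ratio r(k) = (k + 5)/(k + 8).
Take A(k)=k + 5, B(k)=k + 8, C(k)=1.
f must satisfy (k + 5)·f(k+1) − (k + 7)·f(k) = 1.
From deg A=1, deg B=1, deg C=0: d=2.
A polynomial solution: f(k) = k*(k + 11)/60.
Get s_k = R·t_k = k*(k + 11)/(10*(k + 5)*(k + 6)) with R(k) = B(k−1)f(k)/C(k) = k*(k + 7)*(k + 11)/60.
Check: Δs_k = 6/(k**3 + 18*k**2 + 107*k + 210). ✓

Yes. s_k = k*(k + 11)/(10*(k + 5)*(k + 6)).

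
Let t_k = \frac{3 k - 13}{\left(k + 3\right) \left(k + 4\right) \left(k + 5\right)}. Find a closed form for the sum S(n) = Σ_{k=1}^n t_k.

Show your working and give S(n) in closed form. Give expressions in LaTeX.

The ratio is (k + 3)*(3*k - 10)/((k + 6)*(3*k - 13)).
A = k + 3, B = k + 6, C = k - 13/3.
Key eq: (k + 3)·f(k+1) = (k + 5)·f(k) + (k - 13/3).
Bound: deg f ≤ 2.
Match coefficients ⇒ f(k) = -k*(k + 25)/18.
So s_k = (B(k−1)f/C)·t_k = (-k*(k + 5)*(k + 25)/(6*(3*k - 13)))·t_k = k*(-k - 25)/(6*(k + 3)*(k + 4)).
s_(k+1) − s_k = (3*k - 13)/(k**3 + 12*k**2 + 47*k + 60) = t_k.
Σ_(k=1)^n t_k = s_(n+1) − s_(1) = ((-n**2 - 27*n - 26)/(6*(n**2 + 9*n + 20))) − (-13/60), i.e. n*(n - 51)/(20*(n**2 + 9*n + 20)).

S(n) = \frac{n \left(n - 51\right)}{20 \left(n^{2} + 9 n + 20\right)}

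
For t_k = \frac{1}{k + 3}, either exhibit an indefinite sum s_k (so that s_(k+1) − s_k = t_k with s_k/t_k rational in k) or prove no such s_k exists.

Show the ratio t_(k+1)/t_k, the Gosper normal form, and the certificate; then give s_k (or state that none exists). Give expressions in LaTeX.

t_(k+1)/t_k = (k + 3)/(k + 4).
Normal form (A,B,C) = (k + 3, k + 4, 1).
f must satisfy (k + 3)·f(k+1) − (k + 3)·f(k) = 1.
Degrees (1,1,0) ⇒ d ≤ 0.
f = c0 ⇒ A·f(k+1) − B(k−1)·f(k) − C = -1. The system {-1 = 0} is inconsistent; no antidifference.

none — t_k is not Gosper-summable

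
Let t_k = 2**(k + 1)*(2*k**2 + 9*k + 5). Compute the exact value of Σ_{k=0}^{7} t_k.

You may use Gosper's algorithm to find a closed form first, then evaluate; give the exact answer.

Σ = 69122

The ratio is 2*(2*k**2 + 13*k + 16)/(2*k**2 + 9*k + 5).
Normal form (A,B,C) = (2, 1, k**2 + 9*k/2 + 5/2).
Need (2)·f(k+1) − (1)·f(k) = k**2 + 9*k/2 + 5/2.
deg f ≤ 2 (via 0,0,2).
Solving with deg f ≤ 2: f(k) = (k + 1)*(2*k - 1)/2.
Certificate R = B(k−1)f/C = (k + 1)*(2*k - 1)/(2*k**2 + 9*k + 5) gives s_k = 2**(k + 1)*(2*k**2 + k - 1).
Check: Δs_k = 2**(k + 1)*(2*k**2 + 9*k + 5). ✓
Σ_(k=0)^(7) t_k = s_(8) − s_(0) = 69120 − (-2) = 69122.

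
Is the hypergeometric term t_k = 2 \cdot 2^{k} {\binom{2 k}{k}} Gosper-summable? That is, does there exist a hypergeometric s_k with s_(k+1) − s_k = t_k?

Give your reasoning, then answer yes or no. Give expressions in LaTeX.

The ratio is 4*(2*k + 1)/(k + 1).
Normal form (A,B,C) = (8*k + 4, k + 1, 1).
Set up (8*k + 4)·f(k+1) − (k)·f(k) − (1) = 0.
Bound: deg f ≤ -1.
deg f ≤ -1 is impossible — no certificate.

No; the degree bound rules out any f.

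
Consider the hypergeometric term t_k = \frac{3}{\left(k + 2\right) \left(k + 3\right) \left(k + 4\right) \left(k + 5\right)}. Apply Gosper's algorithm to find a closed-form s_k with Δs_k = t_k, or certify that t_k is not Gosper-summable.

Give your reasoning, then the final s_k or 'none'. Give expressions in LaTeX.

s_k = \frac{k \left(k^{2} + 9 k + 26\right)}{24 \left(k + 2\right) \left(k + 3\right) \left(k + 4\right)}

Compute t_(k+1)/t_k: get (k + 2)/(k + 6).
Normal form (A,B,C) = (k + 2, k + 6, 1).
Key eq: (k + 2)·f(k+1) = (k + 5)·f(k) + (1).
From deg A=1, deg B=1, deg C=0: d=3.
Coefficient equations give f(k) = k*(k**2 + 9*k + 26)/72.
Certificate R = B(k−1)f/C = k*(k + 5)*(k**2 + 9*k + 26)/72 gives s_k = k*(k**2 + 9*k + 26)/(24*(k + 2)*(k + 3)*(k + 4)).
Verify: 3/(k**4 + 14*k**3 + 71*k**2 + 154*k + 120) matches t_k.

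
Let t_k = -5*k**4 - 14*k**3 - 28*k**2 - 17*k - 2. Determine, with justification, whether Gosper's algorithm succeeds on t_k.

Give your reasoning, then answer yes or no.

Yes. s_k = k*(-k**4 - k**3 - 4*k**2 + 2*k + 2).

The ratio is (5*k**4 + 34*k**3 + 100*k**2 + 135*k + 66)/(5*k**4 + 14*k**3 + 28*k**2 + 17*k + 2).
Normal form (A,B,C) = (1, 1, k**4 + 14*k**3/5 + 28*k**2/5 + 17*k/5 + 2/5).
Set up (1)·f(k+1) − (1)·f(k) − (k**4 + 14*k**3/5 + 28*k**2/5 + 17*k/5 + 2/5) = 0.
Bound: deg f ≤ 5.
A polynomial solution: f(k) = k*(k**4 + k**3 + 4*k**2 - 2*k - 2)/5.
Certificate R = B(k−1)f/C = k*(k**4 + k**3 + 4*k**2 - 2*k - 2)/(5*k**4 + 14*k**3 + 28*k**2 + 17*k + 2) gives s_k = k*(-k**4 - k**3 - 4*k**2 + 2*k + 2).
Check: Δs_k = -5*k**4 - 14*k**3 - 28*k**2 - 17*k - 2. ✓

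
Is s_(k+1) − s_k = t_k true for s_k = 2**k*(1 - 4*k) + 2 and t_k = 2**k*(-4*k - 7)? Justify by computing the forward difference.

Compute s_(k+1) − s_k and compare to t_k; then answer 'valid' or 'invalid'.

s_(k+1) = -2*2**k*(4*k + 3) + 2
s_(k+1) − s_k = 2**k*(-4*k - 7)
(s_(k+1) − s_k) − t_k = 0

valid; difference matches t_k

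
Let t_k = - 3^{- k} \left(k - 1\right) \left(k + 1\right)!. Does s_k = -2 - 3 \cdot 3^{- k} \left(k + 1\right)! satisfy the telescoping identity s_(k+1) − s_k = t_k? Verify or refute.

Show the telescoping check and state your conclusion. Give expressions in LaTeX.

Valid — Δs_k = t_k.

s_(k+1) = -3*3**(-k - 1)*factorial(k + 2) - 2
s_(k+1) − s_k = -(k - 1)*factorial(k + 1)/3**k
(s_(k+1) − s_k) − t_k = 0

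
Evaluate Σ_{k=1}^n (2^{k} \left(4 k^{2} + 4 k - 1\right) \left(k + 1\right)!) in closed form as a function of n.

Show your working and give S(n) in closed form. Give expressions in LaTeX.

Step 1: r(k) = 2*(4*k**3 + 20*k**2 + 31*k + 14)/(4*k**2 + 4*k - 1).
A = 2*k + 4, B = 1, C = k**2 + k - 1/4.
Solve (2*k + 4)·f(k+1) − (1)·f(k) = k**2 + k - 1/4.
Bound: deg f ≤ 1.
Coefficient equations give f(k) = (2*k - 3)/4.
R(k) = B(k−1)·f(k)/C(k) = (2*k - 3)/(4*k**2 + 4*k - 1); s_k = R·t_k = 2**k*(2*k - 3)*factorial(k + 1).
Δs = 2**k*(4*k**2 + 4*k - 1)*factorial(k + 1), as required.
Telescope: S(n) = s_(n+1) − s_(1) = 2**(n + 1)*(2*n - 1)*factorial(n + 2) − (-4) = 4*2**n*n*factorial(n + 2) - 2*2**n*factorial(n + 2) + 4.

S(n) = 4 \cdot 2^{n} n \left(n + 2\right)! - 2 \cdot 2^{n} \left(n + 2\right)! + 4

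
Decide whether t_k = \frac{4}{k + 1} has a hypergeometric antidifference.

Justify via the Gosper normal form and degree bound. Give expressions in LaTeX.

No — t_k has no hypergeometric antidifference.

Step 1: r(k) = (k + 1)/(k + 2).
Gosper form: A/B · C(k+1)/C(k) with A=k + 1, B=k + 2, C=1.
Key eq: (k + 1)·f(k+1) = (k + 1)·f(k) + (1).
Degrees (1,1,0) ⇒ d ≤ 0.
Write f(k) = c0. Then LHS − RHS = -1, requiring -1 = 0: contradictory. No certificate.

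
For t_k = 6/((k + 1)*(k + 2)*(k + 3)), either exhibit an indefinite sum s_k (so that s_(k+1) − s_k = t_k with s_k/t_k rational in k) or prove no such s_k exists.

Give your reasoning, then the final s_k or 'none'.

r(k) = (k + 1)/(k + 4) after simplifying.
A = k + 1, B = k + 4, C = 1.
Need (k + 1)·f(k+1) − (k + 3)·f(k) = 1.
deg f ≤ 2 (via 1,1,0).
A polynomial solution: f(k) = k*(k + 3)/4.
Then R = B(k−1)f/C = k*(k + 3)**2/4, so s_k = R(k)·t_k = 3*k*(k + 3)/(2*(k + 1)*(k + 2)).
Check: Δs_k = 6/(k**3 + 6*k**2 + 11*k + 6). ✓

s_k = 3*k*(k + 3)/(2*(k + 1)*(k + 2))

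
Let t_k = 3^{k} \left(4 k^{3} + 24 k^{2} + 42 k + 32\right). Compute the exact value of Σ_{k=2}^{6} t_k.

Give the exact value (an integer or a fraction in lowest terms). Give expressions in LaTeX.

Σ = 1876104

Compute t_(k+1)/t_k: get 3*(2*k**3 + 18*k**2 + 51*k + 51)/(2*k**3 + 12*k**2 + 21*k + 16).
Normal form (A,B,C) = (3, 1, k**3 + 6*k**2 + 21*k/2 + 8).
Need (3)·f(k+1) − (1)·f(k) = k**3 + 6*k**2 + 21*k/2 + 8.
From deg A=0, deg B=0, deg C=3: d=3.
Solving with deg f ≤ 3: f(k) = (2*k**3 + 3*k**2 + 3*k + 4)/4.
Then R = B(k−1)f/C = (2*k**3 + 3*k**2 + 3*k + 4)/(2*(2*k**3 + 12*k**2 + 21*k + 16)), so s_k = R(k)·t_k = 3**k*(2*k**3 + 3*k**2 + 3*k + 4).
Δs = 3**k*(4*k**3 + 24*k**2 + 42*k + 32), as required.
Σ_(k=2)^(6) t_k = s_(7) − s_(2) = 1876446 − (342) = 1876104.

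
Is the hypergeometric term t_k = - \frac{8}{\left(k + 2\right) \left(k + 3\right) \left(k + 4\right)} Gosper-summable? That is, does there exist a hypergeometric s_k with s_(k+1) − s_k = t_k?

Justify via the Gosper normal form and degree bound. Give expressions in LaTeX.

Yes. s_k = \frac{2 k \left(- k - 5\right)}{3 \left(k + 2\right) \left(k + 3\right)}.

Compute t_(k+1)/t_k: get (k + 2)/(k + 5).
So A=k + 2 and B=k + 5, with C=1.
Solve (k + 2)·f(k+1) − (k + 4)·f(k) = 1.
From deg A=1, deg B=1, deg C=0: d=2.
A polynomial solution: f(k) = k*(k + 5)/12.
R(k) = B(k−1)·f(k)/C(k) = k*(k + 4)*(k + 5)/12; s_k = R·t_k = 2*k*(-k - 5)/(3*(k + 2)*(k + 3)).
Δs = -8/(k**3 + 9*k**2 + 26*k + 24), as required.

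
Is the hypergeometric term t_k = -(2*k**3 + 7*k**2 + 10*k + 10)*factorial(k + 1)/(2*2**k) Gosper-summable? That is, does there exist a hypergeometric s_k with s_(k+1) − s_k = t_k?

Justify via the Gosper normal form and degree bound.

Yes. s_k = -(2*k**2 + 3*k - 3)*factorial(k + 1)/2**k.

The ratio is (2*k**4 + 17*k**3 + 56*k**2 + 89*k + 58)/(2*(2*k**3 + 7*k**2 + 10*k + 10)).
So A=k/2 + 1 and B=1, with C=k**3 + 7*k**2/2 + 5*k + 5.
Key eq: (k/2 + 1)·f(k+1) = (1)·f(k) + (k**3 + 7*k**2/2 + 5*k + 5).
deg f ≤ 2 (via 1,0,3).
Coefficient equations give f(k) = 2*k**2 + 3*k - 3.
Certificate R = B(k−1)f/C = 2*(2*k**2 + 3*k - 3)/(2*k**3 + 7*k**2 + 10*k + 10) gives s_k = -(2*k**2 + 3*k - 3)*factorial(k + 1)/2**k.
s_(k+1) − s_k = -(2*k**3 + 7*k**2 + 10*k + 10)*factorial(k + 1)/(2*2**k) = t_k.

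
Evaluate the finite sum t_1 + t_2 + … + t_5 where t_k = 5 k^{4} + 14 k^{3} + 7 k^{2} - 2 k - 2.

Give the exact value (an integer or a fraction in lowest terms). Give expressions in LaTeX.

t_(k+1)/t_k = (5*k**4 + 34*k**3 + 79*k**2 + 74*k + 22)/(5*k**4 + 14*k**3 + 7*k**2 - 2*k - 2).
Normal form (A,B,C) = (1, 1, k**4 + 14*k**3/5 + 7*k**2/5 - 2*k/5 - 2/5).
f must satisfy (1)·f(k+1) − (1)·f(k) = k**4 + 14*k**3/5 + 7*k**2/5 - 2*k/5 - 2/5.
Bound: deg f ≤ 5.
Coefficient equations give f(k) = k**2*(k**3 + k**2 - 3*k - 1)/5.
Get s_k = R·t_k = k**2*(k**3 + k**2 - 3*k - 1) with R(k) = B(k−1)f(k)/C(k) = k**2*(k**3 + k**2 - 3*k - 1)/(5*k**4 + 14*k**3 + 7*k**2 - 2*k - 2).
s_(k+1) − s_k = 5*k**4 + 14*k**3 + 7*k**2 - 2*k - 2 = t_k.
Telescoping: Σ = s_(6) − s_(1) = 8388 − (-2) = 8390.

Σ = 8390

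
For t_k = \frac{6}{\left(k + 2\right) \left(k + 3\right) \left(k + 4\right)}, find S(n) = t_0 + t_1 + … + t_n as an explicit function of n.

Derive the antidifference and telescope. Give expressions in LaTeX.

r(k) = (k + 2)/(k + 5) after simplifying.
Gosper form: A/B · C(k+1)/C(k) with A=k + 2, B=k + 5, C=1.
f must satisfy (k + 2)·f(k+1) − (k + 4)·f(k) = 1.
From deg A=1, deg B=1, deg C=0: d=2.
A polynomial solution: f(k) = k*(k + 5)/12.
So s_k = (B(k−1)f/C)·t_k = (k*(k + 4)*(k + 5)/12)·t_k = k*(k + 5)/(2*(k + 2)*(k + 3)).
Δs = 6/(k**3 + 9*k**2 + 26*k + 24), as required.
Telescope: S(n) = s_(n+1) − s_(0) = (n**2 + 7*n + 6)/(2*(n**2 + 7*n + 12)) − (0) = (n**2 + 7*n + 6)/(2*(n**2 + 7*n + 12)).

S(n) = \frac{n^{2} + 7 n + 6}{2 \left(n^{2} + 7 n + 12\right)}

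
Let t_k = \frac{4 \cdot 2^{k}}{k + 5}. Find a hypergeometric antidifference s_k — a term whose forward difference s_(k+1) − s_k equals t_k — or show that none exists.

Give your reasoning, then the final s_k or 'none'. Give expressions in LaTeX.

none (Gosper's algorithm certifies no s_k)

r(k) = 2*(k + 5)/(k + 6) after simplifying.
Normal form (A,B,C) = (2*k + 10, k + 6, 1).
f must satisfy (2*k + 10)·f(k+1) − (k + 5)·f(k) = 1.
Bound: deg f ≤ -1.
d = -1 < 0 ⇒ no nonzero polynomial f; not summable.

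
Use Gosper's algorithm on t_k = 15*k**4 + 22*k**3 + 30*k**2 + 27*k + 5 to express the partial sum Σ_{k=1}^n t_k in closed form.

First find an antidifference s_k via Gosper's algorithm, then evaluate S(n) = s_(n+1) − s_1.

Step 1: r(k) = (15*k**4 + 82*k**3 + 186*k**2 + 213*k + 99)/(15*k**4 + 22*k**3 + 30*k**2 + 27*k + 5).
Normal form (A,B,C) = (1, 1, k**4 + 22*k**3/15 + 2*k**2 + 9*k/5 + 1/3).
Key eq: (1)·f(k+1) = (1)·f(k) + (k**4 + 22*k**3/15 + 2*k**2 + 9*k/5 + 1/3).
deg f ≤ 5 (via 0,0,4).
Match coefficients ⇒ f(k) = k*(3*k**4 - 2*k**3 + 4*k**2 + 4*k - 4)/15.
Then R = B(k−1)f/C = k*(3*k**4 - 2*k**3 + 4*k**2 + 4*k - 4)/(15*k**4 + 22*k**3 + 30*k**2 + 27*k + 5), so s_k = R(k)·t_k = k*(3*k**4 - 2*k**3 + 4*k**2 + 4*k - 4).
Verify: 15*k**4 + 22*k**3 + 30*k**2 + 27*k + 5 matches t_k.
Evaluate: s_(n+1) = 3*n**5 + 13*n**4 + 26*n**3 + 34*n**2 + 23*n + 5; subtract s_(1) = 5 ⇒ S(n) = n*(3*n**4 + 13*n**3 + 26*n**2 + 34*n + 23).

S(n) = n*(3*n**4 + 13*n**3 + 26*n**2 + 34*n + 23)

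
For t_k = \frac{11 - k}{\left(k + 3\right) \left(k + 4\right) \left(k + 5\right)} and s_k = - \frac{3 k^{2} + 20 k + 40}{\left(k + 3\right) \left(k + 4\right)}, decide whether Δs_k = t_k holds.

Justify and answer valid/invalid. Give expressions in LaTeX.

Valid: the claim telescopes to t_k.

s_(k+1) = (-20*k - 3*(k + 1)**2 - 60)/((k + 4)*(k + 5))
s_(k+1) − s_k = (11 - k)/(k**3 + 12*k**2 + 47*k + 60)
(s_(k+1) − s_k) − t_k = 0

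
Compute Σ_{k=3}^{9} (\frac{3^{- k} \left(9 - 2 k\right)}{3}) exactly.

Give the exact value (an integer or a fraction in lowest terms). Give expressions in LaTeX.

Step 1: r(k) = (2*k - 7)/(3*(2*k - 9)).
Factor: A=1/3; B=1; C=k - 9/2.
Need (1/3)·f(k+1) − (1)·f(k) = k - 9/2.
From deg A=0, deg B=0, deg C=1: d=1.
A polynomial solution: f(k) = -3*(k - 4)/2.
Then R = B(k−1)f/C = -3*(k - 4)/(2*k - 9), so s_k = R(k)·t_k = (k - 4)/3**k.
s_(k+1) − s_k = (9 - 2*k)/(3*3**k) = t_k.
Telescoping: Σ = s_(10) − s_(3) = 2/19683 − (-1/27) = 731/19683.

Σ = 731/19683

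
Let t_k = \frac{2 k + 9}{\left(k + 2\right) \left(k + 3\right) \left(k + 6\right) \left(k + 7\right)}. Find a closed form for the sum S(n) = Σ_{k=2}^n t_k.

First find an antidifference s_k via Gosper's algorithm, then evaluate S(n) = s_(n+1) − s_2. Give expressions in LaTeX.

S(n) = \frac{n^{2} + 10 n - 11}{32 \left(n^{2} + 10 n + 21\right)}

Compute t_(k+1)/t_k: get (k + 2)*(k + 6)*(2*k + 11)/((k + 4)*(k + 8)*(2*k + 9)).
A = k + 2, B = k + 8, C = k**3 + 27*k**2/2 + 121*k/2 + 90.
f must satisfy (k + 2)·f(k+1) − (k + 7)·f(k) = k**3 + 27*k**2/2 + 121*k/2 + 90.
deg f ≤ 5 (via 1,1,3).
Coefficient equations give f(k) = k*(k + 3)*(k + 4)*(k + 5)*(k + 8)/24.
Certificate R = B(k−1)f/C = k*(k + 3)*(k + 7)*(k + 8)/(12*(2*k + 9)) gives s_k = k*(k + 8)/(12*(k**2 + 8*k + 12)).
Δs = (2*k + 9)/(k**4 + 18*k**3 + 113*k**2 + 288*k + 252), as required.
Σ_(k=2)^n t_k = s_(n+1) − s_(2) = ((n**2 + 10*n + 9)/(12*(n**2 + 10*n + 21))) − (5/96), i.e. (n**2 + 10*n - 11)/(32*(n**2 + 10*n + 21)).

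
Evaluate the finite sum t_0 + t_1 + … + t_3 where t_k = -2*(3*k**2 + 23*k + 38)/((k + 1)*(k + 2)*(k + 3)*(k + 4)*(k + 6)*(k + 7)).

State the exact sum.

Σ = -166/1575

Compute t_(k+1)/t_k: get (k + 1)*(k + 6)*(23*k + 3*(k + 1)**2 + 61)/((k + 5)*(k + 8)*(3*k**2 + 23*k + 38)).
Normal form (A,B,C) = (k + 1, k + 8, k**3 + 38*k**2/3 + 51*k + 190/3).
Need (k + 1)·f(k+1) − (k + 7)·f(k) = k**3 + 38*k**2/3 + 51*k + 190/3.
deg f ≤ 6 (via 1,1,3).
Match coefficients ⇒ f(k) = k*(k + 2)*(k + 4)*(k + 5)*(k**2 + 10*k + 27)/54.
Then R = B(k−1)f/C = k*(k + 2)*(k + 4)*(k + 7)*(k**2 + 10*k + 27)/(18*(3*k**2 + 23*k + 38)), so s_k = R(k)·t_k = k*(-k**2 - 10*k - 27)/(9*(k**3 + 10*k**2 + 27*k + 18)).
Δs = 2*(-3*k**2 - 23*k - 38)/(k**6 + 23*k**5 + 207*k**4 + 925*k**3 + 2144*k**2 + 2412*k + 1008), as required.
Telescoping: Σ = s_(4) − s_(0) = -166/1575 − (0) = -166/1575.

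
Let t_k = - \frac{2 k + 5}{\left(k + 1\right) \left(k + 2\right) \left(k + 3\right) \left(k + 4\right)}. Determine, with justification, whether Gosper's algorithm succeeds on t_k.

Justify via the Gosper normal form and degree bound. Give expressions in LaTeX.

The ratio is (k + 1)*(2*k + 7)/((k + 5)*(2*k + 5)).
A = k + 1, B = k + 5, C = k + 5/2.
f must satisfy (k + 1)·f(k+1) − (k + 4)·f(k) = k + 5/2.
Degrees (1,1,1) ⇒ d ≤ 3.
Solve for f: f(k) = k*(k + 2)*(k + 4)/6 (degree 3 ≤ 3).
R(k) = B(k−1)·f(k)/C(k) = k*(k + 2)*(k + 4)**2/(3*(2*k + 5)); s_k = R·t_k = k*(-k - 4)/(3*(k**2 + 4*k + 3)).
s_(k+1) − s_k = (-2*k - 5)/(k**4 + 10*k**3 + 35*k**2 + 50*k + 24) = t_k.

Yes. s_k = \frac{k \left(- k - 4\right)}{3 \left(k^{2} + 4 k + 3\right)}.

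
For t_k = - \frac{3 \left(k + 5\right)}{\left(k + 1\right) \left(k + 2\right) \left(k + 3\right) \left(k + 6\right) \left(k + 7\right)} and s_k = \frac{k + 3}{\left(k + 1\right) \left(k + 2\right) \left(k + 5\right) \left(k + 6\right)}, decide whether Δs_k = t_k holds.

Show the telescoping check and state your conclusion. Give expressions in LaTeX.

Invalid: residual \frac{8 \left(k + 4\right)}{k^{6} + 24 k^{5} + 226 k^{4} + 1056 k^{3} + 2545 k^{2} + 2952 k + 1260} ≠ 0.

s_(k+1) = (k + 4)/((k + 2)*(k + 3)*(k + 6)*(k + 7))
s_(k+1) − s_k = ((k + 1)*(k + 4)*(k + 5) - (k + 3)**2*(k + 7))/((k + 1)*(k + 2)*(k + 3)*(k + 5)*(k + 6)*(k + 7))
(s_(k+1) − s_k) − t_k = 8*(k + 4)/(k**6 + 24*k**5 + 226*k**4 + 1056*k**3 + 2545*k**2 + 2952*k + 1260)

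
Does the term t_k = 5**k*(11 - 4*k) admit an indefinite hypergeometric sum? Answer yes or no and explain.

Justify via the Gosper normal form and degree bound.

Yes. s_k = 5**k*(4 - k).

Step 1: r(k) = 5*(4*k - 7)/(4*k - 11).
Factor: A=5; B=1; C=k - 11/4.
Need (5)·f(k+1) − (1)·f(k) = k - 11/4.
d = 1 from the (0,0,1) case.
A polynomial solution: f(k) = (k - 4)/4.
Get s_k = R·t_k = 5**k*(4 - k) with R(k) = B(k−1)f(k)/C(k) = (k - 4)/(4*k - 11).
Δs = 5**k*(11 - 4*k), as required.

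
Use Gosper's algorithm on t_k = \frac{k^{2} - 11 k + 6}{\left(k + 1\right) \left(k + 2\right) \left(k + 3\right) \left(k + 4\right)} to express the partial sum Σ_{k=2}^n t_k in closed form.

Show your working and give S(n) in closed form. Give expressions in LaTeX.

S(n) = \frac{- n^{3} - 29 n^{2} + 14 n + 16}{20 \left(n^{3} + 9 n^{2} + 26 n + 24\right)}

Ratio r(k) = -(k + 1)*(11*k - (k + 1)**2 + 5)/((k + 5)*(k**2 - 11*k + 6)).
Normal form (A,B,C) = (k + 1, k + 5, k**2 - 11*k + 6).
Set up (k + 1)·f(k+1) − (k + 4)·f(k) − (k**2 - 11*k + 6) = 0.
From deg A=1, deg B=1, deg C=2: d=3.
Solve for f: f(k) = k*(k**2 + 35)/6 (degree 3 ≤ 3).
R(k) = B(k−1)·f(k)/C(k) = k*(k + 4)*(k**2 + 35)/(6*(k**2 - 11*k + 6)); s_k = R·t_k = k*(k**2 + 35)/(6*(k + 1)*(k + 2)*(k + 3)).
Δs = (k**2 - 11*k + 6)/(k**4 + 10*k**3 + 35*k**2 + 50*k + 24), as required.
s_(n+1) = (n**3 + 3*n**2 + 38*n + 36)/(6*(n**3 + 9*n**2 + 26*n + 24)) and s_(2) = 13/60, so S(n) = (-n**3 - 29*n**2 + 14*n + 16)/(20*(n**3 + 9*n**2 + 26*n + 24)).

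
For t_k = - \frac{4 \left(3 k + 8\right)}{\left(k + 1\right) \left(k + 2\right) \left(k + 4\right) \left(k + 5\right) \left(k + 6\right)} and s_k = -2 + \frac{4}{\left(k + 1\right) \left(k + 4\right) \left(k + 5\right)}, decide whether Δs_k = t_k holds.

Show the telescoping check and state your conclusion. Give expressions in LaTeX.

s_(k+1) = -2 + 4/((k + 2)*(k + 5)*(k + 6))
s_(k+1) − s_k = 4*(-3*k - 8)/(k**5 + 18*k**4 + 121*k**3 + 372*k**2 + 508*k + 240)
(s_(k+1) − s_k) − t_k = 0

valid (s_(k+1) − s_k reduces to t_k)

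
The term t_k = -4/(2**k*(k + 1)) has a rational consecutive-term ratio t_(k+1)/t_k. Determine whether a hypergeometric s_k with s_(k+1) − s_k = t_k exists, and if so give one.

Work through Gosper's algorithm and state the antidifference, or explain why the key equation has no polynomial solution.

not Gosper-summable; s_k does not exist

Compute t_(k+1)/t_k: get (k + 1)/(2*(k + 2)).
A = k/2 + 1/2, B = k + 2, C = 1.
Solve (k/2 + 1/2)·f(k+1) − (k + 1)·f(k) = 1.
From deg A=1, deg B=1, deg C=0: d=-1.
deg f ≤ -1 is impossible — no certificate.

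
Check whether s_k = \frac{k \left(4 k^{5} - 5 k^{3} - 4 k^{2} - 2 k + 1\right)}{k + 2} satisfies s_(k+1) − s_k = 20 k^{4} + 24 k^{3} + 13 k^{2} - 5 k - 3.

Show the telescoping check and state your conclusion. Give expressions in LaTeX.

s_(k+1) = -(k + 1)*(2*k - 4*(k + 1)**5 + 5*(k + 1)**3 + 4*(k + 1)**2 + 1)/(k + 3)
s_(k+1) − s_k = (20*k**6 + 108*k**5 + 185*k**4 + 142*k**3 + 26*k**2 - 31*k - 12)/(k**2 + 5*k + 6)
(s_(k+1) − s_k) − t_k = 2*(-8*k**5 - 34*k**4 - 31*k**3 - 12*k**2 + 7*k + 3)/(k**2 + 5*k + 6)

Invalid: residual \frac{2 \left(- 8 k^{5} - 34 k^{4} - 31 k^{3} - 12 k^{2} + 7 k + 3\right)}{k^{2} + 5 k + 6} ≠ 0.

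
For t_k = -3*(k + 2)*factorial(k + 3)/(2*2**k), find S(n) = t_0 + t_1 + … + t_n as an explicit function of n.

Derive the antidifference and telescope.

Step 1: r(k) = (k + 3)*(k + 4)/(2*(k + 2)).
A = k/2 + 2, B = 1, C = k + 2.
Key eq: (k/2 + 2)·f(k+1) = (1)·f(k) + (k + 2).
d = 0 from the (1,0,1) case.
Solve for f: f(k) = 2 (degree 0 ≤ 0).
Get s_k = R·t_k = -3*factorial(k + 3)/2**k with R(k) = B(k−1)f(k)/C(k) = 2/(k + 2).
Verify: -3*(k + 2)*factorial(k + 3)/(2*2**k) matches t_k.
Evaluate: s_(n+1) = -3*2**(-n - 1)*factorial(n + 4); subtract s_(0) = -18 ⇒ S(n) = 18 - 3*factorial(n + 4)/(2*2**n).

S(n) = 18 - 3*factorial(n + 4)/(2*2**n)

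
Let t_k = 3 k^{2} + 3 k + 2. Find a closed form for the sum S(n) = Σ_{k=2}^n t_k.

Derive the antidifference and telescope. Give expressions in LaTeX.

Step 1: r(k) = (3*k**2 + 9*k + 8)/(3*k**2 + 3*k + 2).
Factor: A=1; B=1; C=k**2 + k + 2/3.
Set up (1)·f(k+1) − (1)·f(k) − (k**2 + k + 2/3) = 0.
d = 3 from the (0,0,2) case.
Solving with deg f ≤ 3: f(k) = k*(k**2 + 1)/3.
Certificate R = B(k−1)f/C = k*(k**2 + 1)/(3*k**2 + 3*k + 2) gives s_k = k**3 + k.
Δs = -k**3 + (k + 1)**3 + 1, as required.
Σ_(k=2)^n t_k = s_(n+1) − s_(2) = (n**3 + 3*n**2 + 4*n + 2) − (10), i.e. n**3 + 3*n**2 + 4*n - 8.

S(n) = n^{3} + 3 n^{2} + 4 n - 8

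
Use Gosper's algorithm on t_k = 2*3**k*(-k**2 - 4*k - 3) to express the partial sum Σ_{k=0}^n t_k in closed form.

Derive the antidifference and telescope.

Ratio r(k) = 3*(k**2 + 6*k + 8)/(k**2 + 4*k + 3).
So A=3 and B=1, with C=k**2 + 4*k + 3.
Need (3)·f(k+1) − (1)·f(k) = k**2 + 4*k + 3.
From deg A=0, deg B=0, deg C=2: d=2.
Match coefficients ⇒ f(k) = k*(k + 1)/2.
Then R = B(k−1)f/C = k/(2*(k + 3)), so s_k = R(k)·t_k = 3**k*k*(-k - 1).
Check: Δs_k = 2*3**k*(-k - 3)*(k + 1). ✓
Evaluate: s_(n+1) = 3**(n + 1)*(-n**2 - 3*n - 2); subtract s_(0) = 0 ⇒ S(n) = 3**(n + 1)*(-n**2 - 3*n - 2).

S(n) = 3**(n + 1)*(-n**2 - 3*n - 2)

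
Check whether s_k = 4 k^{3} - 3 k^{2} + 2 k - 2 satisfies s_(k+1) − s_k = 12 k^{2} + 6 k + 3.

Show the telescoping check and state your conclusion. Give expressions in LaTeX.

s_(k+1) = 4*k**3 + 9*k**2 + 8*k + 1
s_(k+1) − s_k = 12*k**2 + 6*k + 3
(s_(k+1) − s_k) − t_k = 0

valid (s_(k+1) − s_k reduces to t_k)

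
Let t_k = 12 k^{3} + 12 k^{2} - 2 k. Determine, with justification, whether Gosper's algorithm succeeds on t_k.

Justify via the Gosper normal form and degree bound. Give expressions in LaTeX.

Step 1: r(k) = (6*k**3 + 24*k**2 + 29*k + 11)/(k*(6*k**2 + 6*k - 1)).
A = 1, B = 1, C = k**3 + k**2 - k/6.
f must satisfy (1)·f(k+1) − (1)·f(k) = k**3 + k**2 - k/6.
Bound: deg f ≤ 4.
Coefficient equations give f(k) = k*(k - 1)*(3*k**2 + k - 3)/12.
R(k) = B(k−1)·f(k)/C(k) = (k - 1)*(3*k**2 + k - 3)/(2*(6*k**2 + 6*k - 1)); s_k = R·t_k = k*(3*k**3 - 2*k**2 - 4*k + 3).
Δs = 2*k*(6*k**2 + 6*k - 1), as required.

Yes. s_k = k \left(3 k^{3} - 2 k^{2} - 4 k + 3\right).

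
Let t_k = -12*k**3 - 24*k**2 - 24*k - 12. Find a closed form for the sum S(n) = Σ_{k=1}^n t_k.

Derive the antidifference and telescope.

Ratio r(k) = (k**3 + 5*k**2 + 9*k + 6)/(k**3 + 2*k**2 + 2*k + 1).
Normal form (A,B,C) = (1, 1, k**3 + 2*k**2 + 2*k + 1).
Solve (1)·f(k+1) − (1)·f(k) = k**3 + 2*k**2 + 2*k + 1.
From deg A=0, deg B=0, deg C=3: d=4.
Coefficient equations give f(k) = k*(k + 1)*(3*k**2 - k + 4)/12.
So s_k = (B(k−1)f/C)·t_k = (k*(3*k**2 - k + 4)/(12*(k**2 + k + 1)))·t_k = k*(-3*k**3 - 2*k**2 - 3*k - 4).
Verify: -12*k**3 - 24*k**2 - 24*k - 12 matches t_k.
Evaluate: s_(n+1) = -3*n**4 - 14*n**3 - 27*n**2 - 28*n - 12; subtract s_(1) = -12 ⇒ S(n) = n*(-3*n**3 - 14*n**2 - 27*n - 28).

S(n) = n*(-3*n**3 - 14*n**2 - 27*n - 28)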